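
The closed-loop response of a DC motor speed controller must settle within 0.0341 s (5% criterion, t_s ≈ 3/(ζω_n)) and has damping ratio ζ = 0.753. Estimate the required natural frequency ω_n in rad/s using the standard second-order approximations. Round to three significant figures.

ω_n ≈ 117 rad/s

Rearranging t_s ≈ 3/(ζω_n) gives ω_n = 3/(ζ·t_s) = 3/(0.753 × 0.0341) = 117 rad/s.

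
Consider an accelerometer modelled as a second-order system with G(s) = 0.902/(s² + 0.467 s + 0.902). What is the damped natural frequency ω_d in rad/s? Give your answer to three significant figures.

Comparing the denominator to s² + 2ζω_n s + ω_n²: ω_n = √0.902 = 0.950 rad/s, and 2ζω_n = 0.467 so ζ = 0.467/(2·0.950) = 0.246.
The damped frequency ω_d = ω_n√(1−ζ²) = 0.921 rad/s.

ω_d ≈ 0.921 rad/s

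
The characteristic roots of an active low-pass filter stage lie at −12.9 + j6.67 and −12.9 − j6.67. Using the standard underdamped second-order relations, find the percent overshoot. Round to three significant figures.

%OS ≈ 0.230%

With σ = 12.9, ω_d = 6.67: ω_n = √(σ²+ω_d²) = 14.5 rad/s, ζ = σ/ω_n = 0.888.
%OS = 100 e^{−πζ/√(1−ζ²)} with ζ = 0.888 gives 0.230%.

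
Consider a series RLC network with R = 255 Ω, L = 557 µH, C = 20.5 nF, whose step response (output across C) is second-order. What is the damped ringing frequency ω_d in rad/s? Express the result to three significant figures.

ω_d ≈ 188000 rad/s

For a series RLC circuit (capacitor voltage as output), ω_n = 1/√(LC) = 1/√(557 µH · 20.5 nF) = 296000 rad/s.
ζ = (R/2)·√(C/L) = (255/2)·√(20.5 nF/557 µH) = 0.773.
ω_d = ω_n√(1−ζ²) = 188000 rad/s.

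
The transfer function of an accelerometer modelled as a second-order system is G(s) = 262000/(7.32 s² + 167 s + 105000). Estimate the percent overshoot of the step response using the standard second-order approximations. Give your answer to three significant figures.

%OS ≈ 74.0%

Dividing through by 7.32: denominator becomes s² + 22.81 s + 14340.
So ω_n = √14340 = 120 rad/s and ζ = 22.81/(2·120) = 0.0952.
%OS = 100 e^{−πζ/√(1−ζ²)} with ζ = 0.0952 gives 74.0%.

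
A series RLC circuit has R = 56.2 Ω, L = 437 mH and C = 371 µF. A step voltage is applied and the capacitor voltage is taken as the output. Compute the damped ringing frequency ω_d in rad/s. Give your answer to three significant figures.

For a series RLC circuit (capacitor voltage as output), ω_n = 1/√(LC) = 1/√(437 mH · 371 µF) = 78.5 rad/s.
ζ = (R/2)·√(C/L) = (56.2/2)·√(371 µF/437 mH) = 0.819.
The damped frequency ω_d = ω_n√(1−ζ²) = 45.1 rad/s.

ω_d ≈ 45.1 rad/s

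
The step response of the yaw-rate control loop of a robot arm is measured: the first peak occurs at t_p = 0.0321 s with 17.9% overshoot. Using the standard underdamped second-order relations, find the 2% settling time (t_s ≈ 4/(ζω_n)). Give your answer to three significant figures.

t_s ≈ 0.0746 s

From the overshoot, ζ = −ln(OS)/√(π²+ln²(OS)) = 0.480.
From t_p = π/ω_d, ω_d = π/0.0321 = 97.9 rad/s, so ω_n = ω_d/√(1−ζ²) = 112 rad/s.
t_s ≈ 4/(ζω_n) = 4/(0.480·112) = 0.0746 s.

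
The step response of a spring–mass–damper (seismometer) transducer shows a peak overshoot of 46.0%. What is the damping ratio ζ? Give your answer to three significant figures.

Inverting the overshoot relation: ζ = |ln 0.460|/√(π² + ln²0.460) = 0.240.

ζ ≈ 0.240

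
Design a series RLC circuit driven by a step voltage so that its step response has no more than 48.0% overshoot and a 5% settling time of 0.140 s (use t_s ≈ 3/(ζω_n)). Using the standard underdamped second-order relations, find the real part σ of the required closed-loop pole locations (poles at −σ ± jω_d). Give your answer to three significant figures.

The settling-time spec alone fixes σ = ζω_n = 3/t_s = 3/0.140 = 21.4.
(Overshoot then fixes ζ = 0.228 and hence ω_d = σ·√(1−ζ²)/ζ = 91.7 rad/s.)

σ ≈ 21.4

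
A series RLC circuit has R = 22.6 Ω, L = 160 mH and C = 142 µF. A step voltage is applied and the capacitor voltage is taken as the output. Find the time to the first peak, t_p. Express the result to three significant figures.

For a series RLC circuit (capacitor voltage as output), ω_n = 1/√(LC) = 1/√(160 mH · 142 µF) = 210 rad/s.
ζ = (R/2)·√(C/L) = (22.6/2)·√(142 µF/160 mH) = 0.337.
ω_d = 210·√(1 − 0.337²) = 198 rad/s. t_p = π/ω_d = 0.0159 s.

t_p ≈ 0.0159 s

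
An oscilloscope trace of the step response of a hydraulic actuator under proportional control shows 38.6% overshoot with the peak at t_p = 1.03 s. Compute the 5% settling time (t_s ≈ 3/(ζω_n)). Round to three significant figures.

t_s ≈ 3.25 s

From the overshoot, ζ = −ln(OS)/√(π²+ln²(OS)) = 0.290.
From t_p = π/ω_d, ω_d = π/1.03 = 3.05 rad/s, so ω_n = ω_d/√(1−ζ²) = 3.19 rad/s.
t_s ≈ 3/(ζω_n) = 3/(0.290·3.19) = 3.25 s.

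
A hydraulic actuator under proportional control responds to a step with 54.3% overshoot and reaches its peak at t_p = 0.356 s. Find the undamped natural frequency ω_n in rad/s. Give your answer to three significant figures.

ζ from %OS: ζ = |ln 0.543|/√(π²+ln²0.543) = 0.191.
t_p = π/ω_d ⇒ ω_d = 8.82 rad/s; then ω_n = ω_d/√(1−ζ²) = 8.99 rad/s.

ω_n ≈ 8.99 rad/s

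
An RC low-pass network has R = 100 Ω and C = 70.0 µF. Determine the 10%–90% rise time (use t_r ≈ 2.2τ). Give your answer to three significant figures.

τ = RC = 100 × 70.0 µF = 0.00700 s.
t_r ≈ 2.2τ = 0.0154 s.

t_r ≈ 0.0154 s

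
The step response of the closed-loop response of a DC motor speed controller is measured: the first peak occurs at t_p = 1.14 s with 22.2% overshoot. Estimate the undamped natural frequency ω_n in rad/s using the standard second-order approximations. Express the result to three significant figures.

ω_n ≈ 3.06 rad/s

From the overshoot, ζ = −ln(OS)/√(π²+ln²(OS)) = 0.432.
From t_p = π/ω_d, ω_d = π/1.14 = 2.76 rad/s, so ω_n = ω_d/√(1−ζ²) = 3.06 rad/s.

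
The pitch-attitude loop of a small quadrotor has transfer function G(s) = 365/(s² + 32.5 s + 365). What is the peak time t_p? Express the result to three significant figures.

t_p ≈ 0.313 s

Matching coefficients with s² + 2ζω_n s + ω_n² gives ω_n² = 365 ⇒ ω_n = 19.1 rad/s, and ζ = 32.5/(2ω_n) = 0.851.
ω_d = ω_n√(1−ζ²) = 10.0 rad/s. Then t_p = π/ω_d = 0.313 s.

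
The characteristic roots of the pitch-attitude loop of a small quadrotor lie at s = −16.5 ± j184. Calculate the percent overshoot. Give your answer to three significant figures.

The poles are at −σ ± jω_d with σ = 16.5 and ω_d = 184, so ω_n = √(σ²+ω_d²) = 185 rad/s and ζ = σ/ω_n = 0.0893.
%OS = 100·exp(−πζ/√(1−ζ²)) = 75.4%.

%OS ≈ 75.4%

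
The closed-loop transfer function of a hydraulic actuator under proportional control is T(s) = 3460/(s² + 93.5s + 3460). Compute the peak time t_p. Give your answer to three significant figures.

Comparing the denominator to s² + 2ζω_n s + ω_n²: ω_n = √3460 = 58.8 rad/s, and 2ζω_n = 93.5 so ζ = 93.5/(2·58.8) = 0.795.
The damped frequency ω_d = ω_n√(1−ζ²) = 35.7 rad/s. Then t_p = π/ω_d = 0.0880 s.

t_p ≈ 0.0880 s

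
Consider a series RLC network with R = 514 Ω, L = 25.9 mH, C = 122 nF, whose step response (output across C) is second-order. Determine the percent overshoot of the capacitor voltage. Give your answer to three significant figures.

%OS ≈ 12.1%

For a series RLC circuit (capacitor voltage as output), ω_n = 1/√(LC) = 1/√(25.9 mH · 122 nF) = 17800 rad/s.
ζ = (R/2)·√(C/L) = (514/2)·√(122 nF/25.9 mH) = 0.558.
%OS = 100·exp(−πζ/√(1−ζ²)) = 12.1%.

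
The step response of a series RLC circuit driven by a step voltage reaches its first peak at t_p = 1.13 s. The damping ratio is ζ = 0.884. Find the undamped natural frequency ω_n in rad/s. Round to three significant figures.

Peak time t_p = π/ω_d, so ω_d = π/t_p = π/1.13 = 2.78 rad/s.
ω_n = ω_d/√(1−ζ²) = 2.78/√0.219 = 5.95 rad/s.

ω_n ≈ 5.95 rad/s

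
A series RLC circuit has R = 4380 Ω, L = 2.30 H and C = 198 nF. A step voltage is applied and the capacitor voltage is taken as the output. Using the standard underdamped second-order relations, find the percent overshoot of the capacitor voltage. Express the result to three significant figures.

For a series RLC circuit (capacitor voltage as output), ω_n = 1/√(LC) = 1/√(2.30 H · 198 nF) = 1480 rad/s.
ζ = (R/2)·√(C/L) = (4380/2)·√(198 nF/2.30 H) = 0.643.
%OS = 100 e^{−πζ/√(1−ζ²)} with ζ = 0.643 gives 7.18%.

%OS ≈ 7.18%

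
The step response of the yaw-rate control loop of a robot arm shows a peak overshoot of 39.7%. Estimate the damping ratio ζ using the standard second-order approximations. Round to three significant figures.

ζ = −ln(OS)/√(π² + (ln OS)²). With OS = 0.397, ln OS = −0.9238 and ζ = 0.9238/3.275 = 0.282.

ζ ≈ 0.282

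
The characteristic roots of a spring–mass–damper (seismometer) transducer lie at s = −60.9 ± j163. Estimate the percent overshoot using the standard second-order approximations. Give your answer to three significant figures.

|pole| = ω_n = √(60.9² + 163²) = 174 rad/s; ζ = cos θ = σ/ω_n = 0.350.
Overshoot: exp(−π·0.350/√(1−0.350²)) = 0.309, i.e. 30.9%.

%OS ≈ 30.9%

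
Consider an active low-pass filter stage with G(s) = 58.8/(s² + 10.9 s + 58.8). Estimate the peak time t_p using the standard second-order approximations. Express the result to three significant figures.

t_p ≈ 0.582 s

ω_n = √58.8 = 7.67 rad/s; ζ = 10.9/(2·7.67) = 0.711.
The damped frequency ω_d = ω_n√(1−ζ²) = 5.39 rad/s. Then t_p = π/ω_d = 0.582 s.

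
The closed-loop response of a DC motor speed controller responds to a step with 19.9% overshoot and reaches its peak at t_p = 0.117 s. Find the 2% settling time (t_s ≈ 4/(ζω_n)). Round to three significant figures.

The overshoot fixes ζ = −ln(OS)/√(π²+ln²(OS)) = 0.457.
From t_p = π/ω_d, ω_d = π/0.117 = 26.9 rad/s, so ω_n = ω_d/√(1−ζ²) = 30.2 rad/s.
t_s ≈ 4/(ζω_n) = 4/(0.457·30.2) = 0.290 s.

t_s ≈ 0.290 s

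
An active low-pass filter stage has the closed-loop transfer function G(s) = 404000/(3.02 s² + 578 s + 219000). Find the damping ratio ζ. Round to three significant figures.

ζ ≈ 0.355

Dividing through by 3.02: denominator becomes s² + 191.4 s + 72520.
So ω_n = √72520 = 269 rad/s and ζ = 191.4/(2·269) = 0.355.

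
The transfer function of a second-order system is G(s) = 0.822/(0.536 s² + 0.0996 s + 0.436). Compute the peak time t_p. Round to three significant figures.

Dividing through by 0.536: denominator becomes s² + 0.1858 s + 0.8134.
So ω_n = √0.8134 = 0.902 rad/s and ζ = 0.1858/(2·0.902) = 0.103.
ω_d = ω_n√(1−ζ²) = 0.897 rad/s. t_p = π/ω_d = 3.50 s.

t_p ≈ 3.50 s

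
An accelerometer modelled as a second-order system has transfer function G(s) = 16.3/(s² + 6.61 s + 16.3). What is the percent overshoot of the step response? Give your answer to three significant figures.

Comparing the denominator to s² + 2ζω_n s + ω_n²: ω_n = √16.3 = 4.04 rad/s, and 2ζω_n = 6.61 so ζ = 6.61/(2·4.04) = 0.819.
%OS = 100 e^{−πζ/√(1−ζ²)} with ζ = 0.819 gives 1.14%.

%OS ≈ 1.14%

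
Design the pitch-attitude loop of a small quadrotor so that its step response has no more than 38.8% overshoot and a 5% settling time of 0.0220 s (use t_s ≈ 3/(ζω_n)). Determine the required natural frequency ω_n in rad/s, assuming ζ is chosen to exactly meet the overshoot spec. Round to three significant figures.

ω_n ≈ 473 rad/s

Inverting the overshoot relation: ζ = |ln 0.388|/√(π² + ln²0.388) = 0.289.
From t_s ≈ 3/(ζω_n): ω_n = 3/(ζ·t_s) = 3/(0.289·0.0220) = 473 rad/s.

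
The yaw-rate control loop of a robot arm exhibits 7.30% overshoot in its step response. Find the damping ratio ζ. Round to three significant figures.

ζ ≈ 0.640

ζ = −ln(OS)/√(π² + (ln OS)²). With OS = 0.0730, ln OS = −2.617 and ζ = 2.617/4.089 = 0.640.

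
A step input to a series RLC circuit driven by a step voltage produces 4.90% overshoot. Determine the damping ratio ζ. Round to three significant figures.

Inverting the overshoot relation: ζ = |ln 0.0490|/√(π² + ln²0.0490) = 0.693.

ζ ≈ 0.693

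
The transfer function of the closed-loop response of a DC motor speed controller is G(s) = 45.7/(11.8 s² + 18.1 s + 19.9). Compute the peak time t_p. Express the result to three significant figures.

Dividing through by 11.8: denominator becomes s² + 1.534 s + 1.686.
So ω_n = √1.686 = 1.30 rad/s and ζ = 1.534/(2·1.30) = 0.591.
ω_d = ω_n√(1−ζ²) = 1.05 rad/s. t_p = π/ω_d = 3.00 s.

t_p ≈ 3.00 s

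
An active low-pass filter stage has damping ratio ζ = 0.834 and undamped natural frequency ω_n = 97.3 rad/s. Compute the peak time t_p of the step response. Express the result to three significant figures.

The damped frequency is ω_d = ω_n√(1−ζ²) = 97.3·√(1−0.696) = 53.7 rad/s.
Peak time t_p = π/ω_d = π/53.7 = 0.0585 s.

t_p ≈ 0.0585 s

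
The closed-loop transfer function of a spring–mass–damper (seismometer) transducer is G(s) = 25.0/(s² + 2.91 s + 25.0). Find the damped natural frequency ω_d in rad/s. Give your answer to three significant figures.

ω_d ≈ 4.78 rad/s

Comparing the denominator to s² + 2ζω_n s + ω_n²: ω_n = √25.0 = 5.00 rad/s, and 2ζω_n = 2.91 so ζ = 2.91/(2·5.00) = 0.291.
ω_d = ω_n√(1−ζ²) = 4.78 rad/s.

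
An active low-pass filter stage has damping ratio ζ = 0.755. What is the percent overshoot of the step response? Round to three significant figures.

%OS ≈ 2.69%

For an underdamped second-order system, %OS = 100·exp(−πζ/√(1−ζ²)).
πζ/√(1−ζ²) = π·0.755/√(1−0.570) = 3.617, so %OS = 100·e^(−3.617) = 2.69%.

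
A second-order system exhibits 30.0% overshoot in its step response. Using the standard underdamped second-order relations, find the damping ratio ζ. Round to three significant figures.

ζ = −ln(OS)/√(π² + (ln OS)²). With OS = 0.300, ln OS = −1.204 and ζ = 1.204/3.364 = 0.358.

ζ ≈ 0.358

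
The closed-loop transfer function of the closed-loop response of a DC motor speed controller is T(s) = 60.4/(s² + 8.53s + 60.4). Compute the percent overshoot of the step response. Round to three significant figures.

%OS ≈ 12.7%

Matching coefficients with s² + 2ζω_n s + ω_n² gives ω_n² = 60.4 ⇒ ω_n = 7.77 rad/s, and ζ = 8.53/(2ω_n) = 0.549.
%OS = 100 e^{−πζ/√(1−ζ²)} with ζ = 0.549 gives 12.7%.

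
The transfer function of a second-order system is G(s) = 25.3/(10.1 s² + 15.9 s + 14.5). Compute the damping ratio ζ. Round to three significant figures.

ζ ≈ 0.657

Dividing through by 10.1: denominator becomes s² + 1.574 s + 1.436.
So ω_n = √1.436 = 1.20 rad/s and ζ = 1.574/(2·1.20) = 0.657.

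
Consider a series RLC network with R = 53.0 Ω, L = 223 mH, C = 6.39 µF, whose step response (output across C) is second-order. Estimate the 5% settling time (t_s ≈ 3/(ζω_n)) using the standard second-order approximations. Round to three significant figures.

t_s ≈ 0.0252 s

For a series RLC circuit (capacitor voltage as output), ω_n = 1/√(LC) = 1/√(223 mH · 6.39 µF) = 838 rad/s.
ζ = (R/2)·√(C/L) = (53.0/2)·√(6.39 µF/223 mH) = 0.142.
t_s ≈ 3/(ζω_n) = 0.0252 s.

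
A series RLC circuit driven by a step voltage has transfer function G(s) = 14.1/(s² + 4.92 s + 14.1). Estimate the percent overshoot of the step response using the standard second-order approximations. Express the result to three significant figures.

Comparing the denominator to s² + 2ζω_n s + ω_n²: ω_n = √14.1 = 3.75 rad/s, and 2ζω_n = 4.92 so ζ = 4.92/(2·3.75) = 0.655.
%OS = 100·exp(−πζ/√(1−ζ²)) = 6.56%.

%OS ≈ 6.56%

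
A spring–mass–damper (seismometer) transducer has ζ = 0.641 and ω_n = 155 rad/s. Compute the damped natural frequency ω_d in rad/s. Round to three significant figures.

ω_d ≈ 119 rad/s

ω_d = ω_n√(1−ζ²) = 155·√0.589 = 119 rad/s.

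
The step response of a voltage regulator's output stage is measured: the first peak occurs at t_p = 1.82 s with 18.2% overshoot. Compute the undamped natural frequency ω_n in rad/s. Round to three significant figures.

ω_n ≈ 1.96 rad/s

ζ from %OS: ζ = |ln 0.182|/√(π²+ln²0.182) = 0.477.
From t_p = π/ω_d, ω_d = π/1.82 = 1.73 rad/s, so ω_n = ω_d/√(1−ζ²) = 1.96 rad/s.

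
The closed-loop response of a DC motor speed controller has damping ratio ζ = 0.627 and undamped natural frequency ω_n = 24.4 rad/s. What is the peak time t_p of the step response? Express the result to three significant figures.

t_p ≈ 0.165 s

The damped frequency is ω_d = ω_n√(1−ζ²) = 24.4·√(1−0.393) = 19.0 rad/s.
Peak time t_p = π/ω_d = π/19.0 = 0.165 s.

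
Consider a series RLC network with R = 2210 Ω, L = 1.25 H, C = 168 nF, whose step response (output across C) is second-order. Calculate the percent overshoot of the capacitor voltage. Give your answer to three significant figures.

%OS ≈ 24.9%

For a series RLC circuit (capacitor voltage as output), ω_n = 1/√(LC) = 1/√(1.25 H · 168 nF) = 2180 rad/s.
ζ = (R/2)·√(C/L) = (2210/2)·√(168 nF/1.25 H) = 0.405.
%OS = 100 e^{−πζ/√(1−ζ²)} with ζ = 0.405 gives 24.9%.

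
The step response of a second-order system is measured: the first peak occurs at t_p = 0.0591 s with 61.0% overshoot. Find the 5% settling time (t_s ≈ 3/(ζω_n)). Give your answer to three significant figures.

ζ from %OS: ζ = |ln 0.610|/√(π²+ln²0.610) = 0.155.
t_p = π/ω_d ⇒ ω_d = 53.2 rad/s; then ω_n = ω_d/√(1−ζ²) = 53.8 rad/s.
t_s ≈ 3/(ζω_n) = 3/(0.155·53.8) = 0.359 s.

t_s ≈ 0.359 s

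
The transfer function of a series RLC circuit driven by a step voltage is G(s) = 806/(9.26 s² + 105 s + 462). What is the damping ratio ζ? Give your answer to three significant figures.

Dividing through by 9.26: denominator becomes s² + 11.34 s + 49.89.
So ω_n = √49.89 = 7.06 rad/s and ζ = 11.34/(2·7.06) = 0.803.

ζ ≈ 0.803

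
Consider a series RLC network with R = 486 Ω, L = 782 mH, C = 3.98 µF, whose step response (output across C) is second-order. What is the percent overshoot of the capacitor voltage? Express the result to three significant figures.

For a series RLC circuit (capacitor voltage as output), ω_n = 1/√(LC) = 1/√(782 mH · 3.98 µF) = 567 rad/s.
ζ = (R/2)·√(C/L) = (486/2)·√(3.98 µF/782 mH) = 0.548.
Overshoot: exp(−π·0.548/√(1−0.548²)) = 0.128, i.e. 12.8%.

%OS ≈ 12.8%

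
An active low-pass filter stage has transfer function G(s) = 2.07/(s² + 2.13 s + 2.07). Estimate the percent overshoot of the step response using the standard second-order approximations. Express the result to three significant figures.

%OS ≈ 3.15%

Matching coefficients with s² + 2ζω_n s + ω_n² gives ω_n² = 2.07 ⇒ ω_n = 1.44 rad/s, and ζ = 2.13/(2ω_n) = 0.740.
Overshoot: exp(−π·0.740/√(1−0.740²)) = 0.0315, i.e. 3.15%.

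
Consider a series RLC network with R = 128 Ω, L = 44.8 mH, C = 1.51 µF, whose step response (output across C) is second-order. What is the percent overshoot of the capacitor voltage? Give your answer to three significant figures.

For a series RLC circuit (capacitor voltage as output), ω_n = 1/√(LC) = 1/√(44.8 mH · 1.51 µF) = 3840 rad/s.
ζ = (R/2)·√(C/L) = (128/2)·√(1.51 µF/44.8 mH) = 0.372.
%OS = 100·exp(−πζ/√(1−ζ²)) = 28.4%.

%OS ≈ 28.4%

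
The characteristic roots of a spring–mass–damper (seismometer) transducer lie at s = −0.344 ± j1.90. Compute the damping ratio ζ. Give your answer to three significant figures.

|pole| = ω_n = √(0.344² + 1.90²) = 1.93 rad/s; ζ = cos θ = σ/ω_n = 0.178.

ζ ≈ 0.178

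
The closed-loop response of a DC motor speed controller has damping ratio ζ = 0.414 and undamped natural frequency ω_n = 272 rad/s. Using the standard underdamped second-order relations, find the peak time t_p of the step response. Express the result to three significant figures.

t_p ≈ 0.0127 s

The damped frequency is ω_d = ω_n√(1−ζ²) = 272·√(1−0.171) = 248 rad/s.
Peak time t_p = π/ω_d = π/248 = 0.0127 s.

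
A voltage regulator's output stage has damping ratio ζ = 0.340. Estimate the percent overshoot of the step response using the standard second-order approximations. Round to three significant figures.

For an underdamped second-order system, %OS = 100·exp(−πζ/√(1−ζ²)).
πζ/√(1−ζ²) = π·0.340/√(1−0.116) = 1.136, so %OS = 100·e^(−1.136) = 32.1%.

%OS ≈ 32.1%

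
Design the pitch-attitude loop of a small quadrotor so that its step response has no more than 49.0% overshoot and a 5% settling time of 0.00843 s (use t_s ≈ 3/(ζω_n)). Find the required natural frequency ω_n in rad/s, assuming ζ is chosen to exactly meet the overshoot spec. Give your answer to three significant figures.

ω_n ≈ 1610 rad/s

From %OS = 100·exp(−πζ/√(1−ζ²)), invert to get ζ = −ln(OS)/√(π² + ln²(OS)) with OS = 0.490.
−ln 0.490 = 0.7133, so ζ = 0.7133/√(π² + 0.5089) = 0.221.
From t_s ≈ 3/(ζω_n): ω_n = 3/(ζ·t_s) = 3/(0.221·0.00843) = 1610 rad/s.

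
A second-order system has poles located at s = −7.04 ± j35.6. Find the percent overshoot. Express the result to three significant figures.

%OS ≈ 53.7%

With σ = 7.04, ω_d = 35.6: ω_n = √(σ²+ω_d²) = 36.3 rad/s, ζ = σ/ω_n = 0.194.
Overshoot: exp(−π·0.194/√(1−0.194²)) = 0.537, i.e. 53.7%.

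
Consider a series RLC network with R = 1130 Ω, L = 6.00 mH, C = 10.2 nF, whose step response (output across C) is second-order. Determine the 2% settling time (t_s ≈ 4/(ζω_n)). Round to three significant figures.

For a series RLC circuit (capacitor voltage as output), ω_n = 1/√(LC) = 1/√(6.00 mH · 10.2 nF) = 128000 rad/s.
ζ = (R/2)·√(C/L) = (1130/2)·√(10.2 nF/6.00 mH) = 0.737.
t_s ≈ 4/(ζω_n) = 0.0000425 s.

t_s ≈ 0.0000425 s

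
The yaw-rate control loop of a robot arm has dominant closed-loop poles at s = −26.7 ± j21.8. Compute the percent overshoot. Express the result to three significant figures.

With σ = 26.7, ω_d = 21.8: ω_n = √(σ²+ω_d²) = 34.5 rad/s, ζ = σ/ω_n = 0.775.
Overshoot: exp(−π·0.775/√(1−0.775²)) = 0.0213, i.e. 2.13%.

%OS ≈ 2.13%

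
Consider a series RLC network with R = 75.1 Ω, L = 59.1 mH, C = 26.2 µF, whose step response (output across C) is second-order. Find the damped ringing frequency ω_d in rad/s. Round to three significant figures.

ω_d ≈ 492 rad/s

For a series RLC circuit (capacitor voltage as output), ω_n = 1/√(LC) = 1/√(59.1 mH · 26.2 µF) = 804 rad/s.
ζ = (R/2)·√(C/L) = (75.1/2)·√(26.2 µF/59.1 mH) = 0.791.
ω_d = 804·√(1 − 0.791²) = 492 rad/s.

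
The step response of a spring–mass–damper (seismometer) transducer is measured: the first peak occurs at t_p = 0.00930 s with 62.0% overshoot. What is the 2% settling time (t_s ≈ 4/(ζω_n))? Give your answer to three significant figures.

ζ from %OS: ζ = |ln 0.620|/√(π²+ln²0.620) = 0.150.
t_p = π/ω_d ⇒ ω_d = 338 rad/s; then ω_n = ω_d/√(1−ζ²) = 342 rad/s.
t_s ≈ 4/(ζω_n) = 4/(0.150·342) = 0.0778 s.

t_s ≈ 0.0778 s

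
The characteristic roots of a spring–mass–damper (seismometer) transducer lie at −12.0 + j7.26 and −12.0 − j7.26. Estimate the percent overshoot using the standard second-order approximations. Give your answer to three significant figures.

With σ = 12.0, ω_d = 7.26: ω_n = √(σ²+ω_d²) = 14.0 rad/s, ζ = σ/ω_n = 0.856.
Overshoot: exp(−π·0.856/√(1−0.856²)) = 0.00556, i.e. 0.556%.

%OS ≈ 0.556%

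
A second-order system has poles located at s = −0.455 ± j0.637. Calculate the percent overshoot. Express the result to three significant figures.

%OS ≈ 10.6%

|pole| = ω_n = √(0.455² + 0.637²) = 0.783 rad/s; ζ = cos θ = σ/ω_n = 0.581.
%OS = 100 e^{−πζ/√(1−ζ²)} with ζ = 0.581 gives 10.6%.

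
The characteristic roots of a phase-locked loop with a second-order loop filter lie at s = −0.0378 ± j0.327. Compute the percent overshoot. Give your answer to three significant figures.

%OS ≈ 69.5%

With σ = 0.0378, ω_d = 0.327: ω_n = √(σ²+ω_d²) = 0.329 rad/s, ζ = σ/ω_n = 0.115.
Overshoot: exp(−π·0.115/√(1−0.115²)) = 0.695, i.e. 69.5%.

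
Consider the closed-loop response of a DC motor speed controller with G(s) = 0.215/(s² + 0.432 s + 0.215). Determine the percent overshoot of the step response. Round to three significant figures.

%OS ≈ 19.1%

ω_n = √0.215 = 0.464 rad/s; ζ = 0.432/(2·0.464) = 0.466.
Overshoot: exp(−π·0.466/√(1−0.466²)) = 0.191, i.e. 19.1%.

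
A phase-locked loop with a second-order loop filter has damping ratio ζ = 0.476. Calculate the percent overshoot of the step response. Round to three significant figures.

%OS ≈ 18.3%

For an underdamped second-order system, %OS = 100·exp(−πζ/√(1−ζ²)).
πζ/√(1−ζ²) = π·0.476/√(1−0.227) = 1.700, so %OS = 100·e^(−1.700) = 18.3%.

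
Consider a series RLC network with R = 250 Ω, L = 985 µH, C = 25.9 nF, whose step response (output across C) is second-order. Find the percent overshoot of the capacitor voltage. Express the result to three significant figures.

For a series RLC circuit (capacitor voltage as output), ω_n = 1/√(LC) = 1/√(985 µH · 25.9 nF) = 198000 rad/s.
ζ = (R/2)·√(C/L) = (250/2)·√(25.9 nF/985 µH) = 0.641.
%OS = 100·exp(−πζ/√(1−ζ²)) = 7.25%.

%OS ≈ 7.25%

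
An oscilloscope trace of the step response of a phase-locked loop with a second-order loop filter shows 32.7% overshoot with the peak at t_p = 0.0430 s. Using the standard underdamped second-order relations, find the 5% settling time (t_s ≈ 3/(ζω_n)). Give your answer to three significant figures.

From the overshoot, ζ = −ln(OS)/√(π²+ln²(OS)) = 0.335.
t_p = π/ω_d ⇒ ω_d = 73.1 rad/s; then ω_n = ω_d/√(1−ζ²) = 77.5 rad/s.
t_s ≈ 3/(ζω_n) = 3/(0.335·77.5) = 0.115 s.

t_s ≈ 0.115 s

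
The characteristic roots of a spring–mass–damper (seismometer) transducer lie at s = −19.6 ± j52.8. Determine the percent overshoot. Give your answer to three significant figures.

%OS ≈ 31.2%

The poles are at −σ ± jω_d with σ = 19.6 and ω_d = 52.8, so ω_n = √(σ²+ω_d²) = 56.3 rad/s and ζ = σ/ω_n = 0.348.
%OS = 100 e^{−πζ/√(1−ζ²)} with ζ = 0.348 gives 31.2%.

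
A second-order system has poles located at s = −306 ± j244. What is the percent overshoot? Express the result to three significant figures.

%OS ≈ 1.95%

With σ = 306, ω_d = 244: ω_n = √(σ²+ω_d²) = 391 rad/s, ζ = σ/ω_n = 0.782.
%OS = 100 e^{−πζ/√(1−ζ²)} with ζ = 0.782 gives 1.95%.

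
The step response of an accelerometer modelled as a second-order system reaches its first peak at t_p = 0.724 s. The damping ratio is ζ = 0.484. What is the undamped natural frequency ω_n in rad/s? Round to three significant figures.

Peak time t_p = π/ω_d, so ω_d = π/t_p = π/0.724 = 4.34 rad/s.
ω_n = ω_d/√(1−ζ²) = 4.34/√0.766 = 4.96 rad/s.

ω_n ≈ 4.96 rad/s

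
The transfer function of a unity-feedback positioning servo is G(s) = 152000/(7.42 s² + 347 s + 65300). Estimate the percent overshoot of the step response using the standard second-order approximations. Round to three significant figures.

Dividing through by 7.42: denominator becomes s² + 46.77 s + 8801.
So ω_n = √8801 = 93.8 rad/s and ζ = 46.77/(2·93.8) = 0.249.
Overshoot: exp(−π·0.249/√(1−0.249²)) = 0.445, i.e. 44.5%.

%OS ≈ 44.5%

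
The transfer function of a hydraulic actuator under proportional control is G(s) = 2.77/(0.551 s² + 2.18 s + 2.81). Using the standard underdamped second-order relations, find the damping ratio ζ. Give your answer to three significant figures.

Dividing through by 0.551: denominator becomes s² + 3.956 s + 5.100.
So ω_n = √5.100 = 2.26 rad/s and ζ = 3.956/(2·2.26) = 0.876.

ζ ≈ 0.876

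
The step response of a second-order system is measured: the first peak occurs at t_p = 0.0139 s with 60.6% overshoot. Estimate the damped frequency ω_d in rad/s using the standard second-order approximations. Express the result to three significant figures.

t_p = π/ω_d, so ω_d = π/0.0139 = 226 rad/s.

ω_d ≈ 226 rad/s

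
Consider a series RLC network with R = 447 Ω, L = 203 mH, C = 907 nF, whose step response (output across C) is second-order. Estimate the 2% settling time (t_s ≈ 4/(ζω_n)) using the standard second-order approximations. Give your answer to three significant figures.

t_s ≈ 0.00363 s

For a series RLC circuit (capacitor voltage as output), ω_n = 1/√(LC) = 1/√(203 mH · 907 nF) = 2330 rad/s.
ζ = (R/2)·√(C/L) = (447/2)·√(907 nF/203 mH) = 0.472.
t_s ≈ 4/(ζω_n) = 0.00363 s.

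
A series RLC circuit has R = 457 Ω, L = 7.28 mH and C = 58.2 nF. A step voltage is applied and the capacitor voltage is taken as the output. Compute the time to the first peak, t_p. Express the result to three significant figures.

t_p ≈ 0.0000847 s

For a series RLC circuit (capacitor voltage as output), ω_n = 1/√(LC) = 1/√(7.28 mH · 58.2 nF) = 48600 rad/s.
ζ = (R/2)·√(C/L) = (457/2)·√(58.2 nF/7.28 mH) = 0.646.
ω_d = 48600·√(1 − 0.646²) = 37100 rad/s. t_p = π/ω_d = 0.0000847 s.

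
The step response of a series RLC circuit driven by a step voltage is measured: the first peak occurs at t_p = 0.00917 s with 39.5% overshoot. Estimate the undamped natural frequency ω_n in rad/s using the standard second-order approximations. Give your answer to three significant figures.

ω_n ≈ 357 rad/s

ζ from %OS: ζ = |ln 0.395|/√(π²+ln²0.395) = 0.284.
From t_p = π/ω_d, ω_d = π/0.00917 = 343 rad/s, so ω_n = ω_d/√(1−ζ²) = 357 rad/s.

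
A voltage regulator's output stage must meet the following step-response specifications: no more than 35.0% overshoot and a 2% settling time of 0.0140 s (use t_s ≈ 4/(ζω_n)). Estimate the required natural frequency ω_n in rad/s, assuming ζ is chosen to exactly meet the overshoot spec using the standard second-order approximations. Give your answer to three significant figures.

From %OS = 100·exp(−πζ/√(1−ζ²)), invert to get ζ = −ln(OS)/√(π² + ln²(OS)) with OS = 0.350.
−ln 0.350 = 1.050, so ζ = 1.050/√(π² + 1.102) = 0.317.
Then ω_n = 4/(ζ t_s) = 4/(0.317 × 0.0140) = 901 rad/s.

ω_n ≈ 901 rad/s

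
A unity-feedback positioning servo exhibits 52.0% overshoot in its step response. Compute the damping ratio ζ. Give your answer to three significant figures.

ζ ≈ 0.204

Inverting the overshoot relation: ζ = |ln 0.520|/√(π² + ln²0.520) = 0.204.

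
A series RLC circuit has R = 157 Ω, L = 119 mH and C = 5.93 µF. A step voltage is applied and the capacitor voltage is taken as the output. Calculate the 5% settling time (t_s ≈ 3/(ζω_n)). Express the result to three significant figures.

t_s ≈ 0.00455 s

For a series RLC circuit (capacitor voltage as output), ω_n = 1/√(LC) = 1/√(119 mH · 5.93 µF) = 1190 rad/s.
ζ = (R/2)·√(C/L) = (157/2)·√(5.93 µF/119 mH) = 0.554.
t_s ≈ 3/(ζω_n) = 0.00455 s.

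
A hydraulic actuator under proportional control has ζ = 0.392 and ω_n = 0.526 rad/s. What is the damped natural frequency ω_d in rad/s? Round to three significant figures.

ω_d ≈ 0.484 rad/s

ω_d = ω_n√(1−ζ²) = 0.526·√0.846 = 0.484 rad/s.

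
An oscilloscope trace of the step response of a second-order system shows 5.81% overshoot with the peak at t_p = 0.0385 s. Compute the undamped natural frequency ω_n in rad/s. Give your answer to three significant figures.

ω_n ≈ 110 rad/s

The overshoot fixes ζ = −ln(OS)/√(π²+ln²(OS)) = 0.671.
t_p = π/ω_d ⇒ ω_d = 81.6 rad/s; then ω_n = ω_d/√(1−ζ²) = 110 rad/s.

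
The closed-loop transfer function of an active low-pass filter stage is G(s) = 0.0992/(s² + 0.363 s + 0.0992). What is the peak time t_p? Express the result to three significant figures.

ω_n = √0.0992 = 0.315 rad/s; ζ = 0.363/(2·0.315) = 0.576.
ω_d = 0.315·√(1 − 0.576²) = 0.257 rad/s. Then t_p = π/ω_d = 12.2 s.

t_p ≈ 12.2 s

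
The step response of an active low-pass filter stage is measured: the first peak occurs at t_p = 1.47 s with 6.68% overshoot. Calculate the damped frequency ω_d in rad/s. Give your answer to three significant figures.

ω_d ≈ 2.14 rad/s

t_p = π/ω_d, so ω_d = π/1.47 = 2.14 rad/s.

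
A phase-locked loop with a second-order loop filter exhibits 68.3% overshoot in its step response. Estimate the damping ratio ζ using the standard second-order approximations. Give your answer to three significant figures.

From %OS = 100·exp(−πζ/√(1−ζ²)), invert to get ζ = −ln(OS)/√(π² + ln²(OS)) with OS = 0.683.
−ln 0.683 = 0.3813, so ζ = 0.3813/√(π² + 0.1454) = 0.120.

ζ ≈ 0.120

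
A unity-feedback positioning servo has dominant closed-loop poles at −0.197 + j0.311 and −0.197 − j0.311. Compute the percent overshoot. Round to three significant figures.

The poles are at −σ ± jω_d with σ = 0.197 and ω_d = 0.311, so ω_n = √(σ²+ω_d²) = 0.368 rad/s and ζ = σ/ω_n = 0.535.
%OS = 100·exp(−πζ/√(1−ζ²)) = 13.7%.

%OS ≈ 13.7%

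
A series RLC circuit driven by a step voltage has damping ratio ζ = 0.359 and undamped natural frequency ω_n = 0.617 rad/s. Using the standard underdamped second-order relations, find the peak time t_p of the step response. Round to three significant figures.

The damped frequency is ω_d = ω_n√(1−ζ²) = 0.617·√(1−0.129) = 0.576 rad/s.
Peak time t_p = π/ω_d = π/0.576 = 5.46 s.

t_p ≈ 5.46 s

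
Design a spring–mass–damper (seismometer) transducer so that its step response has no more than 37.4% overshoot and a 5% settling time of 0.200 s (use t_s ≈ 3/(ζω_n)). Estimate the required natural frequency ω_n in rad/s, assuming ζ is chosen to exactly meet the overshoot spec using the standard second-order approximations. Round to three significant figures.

From %OS = 100·exp(−πζ/√(1−ζ²)), invert to get ζ = −ln(OS)/√(π² + ln²(OS)) with OS = 0.374.
−ln 0.374 = 0.9835, so ζ = 0.9835/√(π² + 0.9673) = 0.299.
From t_s ≈ 3/(ζω_n): ω_n = 3/(ζ·t_s) = 3/(0.299·0.200) = 50.2 rad/s.

ω_n ≈ 50.2 rad/s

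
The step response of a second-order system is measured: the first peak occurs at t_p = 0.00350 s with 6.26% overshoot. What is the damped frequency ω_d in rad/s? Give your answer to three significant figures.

ω_d ≈ 898 rad/s

t_p = π/ω_d, so ω_d = π/0.00350 = 898 rad/s.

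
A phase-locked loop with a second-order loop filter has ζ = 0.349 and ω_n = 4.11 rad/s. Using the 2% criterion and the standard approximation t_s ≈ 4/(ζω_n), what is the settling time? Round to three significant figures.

t_s ≈ 2.79 s

t_s ≈ 4/(ζω_n) = 4/(0.349 × 4.11) = 2.79 s.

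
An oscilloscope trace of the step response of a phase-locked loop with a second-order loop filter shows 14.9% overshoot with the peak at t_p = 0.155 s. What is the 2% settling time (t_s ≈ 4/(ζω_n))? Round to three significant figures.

ζ from %OS: ζ = |ln 0.149|/√(π²+ln²0.149) = 0.518.
t_p = π/ω_d ⇒ ω_d = 20.3 rad/s; then ω_n = ω_d/√(1−ζ²) = 23.7 rad/s.
t_s ≈ 4/(ζω_n) = 4/(0.518·23.7) = 0.326 s.

t_s ≈ 0.326 s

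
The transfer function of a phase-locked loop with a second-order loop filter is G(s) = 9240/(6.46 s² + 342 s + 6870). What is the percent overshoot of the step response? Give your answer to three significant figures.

%OS ≈ 1.27%

Dividing through by 6.46: denominator becomes s² + 52.94 s + 1063.
So ω_n = √1063 = 32.6 rad/s and ζ = 52.94/(2·32.6) = 0.812.
Overshoot: exp(−π·0.812/√(1−0.812²)) = 0.0127, i.e. 1.27%.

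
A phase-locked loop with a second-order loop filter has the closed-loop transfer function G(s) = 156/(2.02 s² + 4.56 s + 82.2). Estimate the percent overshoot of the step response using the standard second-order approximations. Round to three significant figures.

Dividing through by 2.02: denominator becomes s² + 2.257 s + 40.69.
So ω_n = √40.69 = 6.38 rad/s and ζ = 2.257/(2·6.38) = 0.177.
%OS = 100·exp(−πζ/√(1−ζ²)) = 56.8%.

%OS ≈ 56.8%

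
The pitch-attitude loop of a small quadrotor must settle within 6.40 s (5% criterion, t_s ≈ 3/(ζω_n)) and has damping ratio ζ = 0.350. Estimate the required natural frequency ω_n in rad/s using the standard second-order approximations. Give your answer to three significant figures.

Rearranging t_s ≈ 3/(ζω_n) gives ω_n = 3/(ζ·t_s) = 3/(0.350 × 6.40) = 1.34 rad/s.

ω_n ≈ 1.34 rad/s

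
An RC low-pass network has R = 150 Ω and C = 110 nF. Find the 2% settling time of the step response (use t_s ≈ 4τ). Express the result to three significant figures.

t_s ≈ 0.0000660 s

τ = RC = 150 × 110 nF = 0.0000165 s.
t_s ≈ 4τ = 0.0000660 s.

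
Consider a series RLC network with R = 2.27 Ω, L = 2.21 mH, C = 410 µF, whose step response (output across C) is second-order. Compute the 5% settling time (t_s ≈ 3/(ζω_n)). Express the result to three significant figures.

For a series RLC circuit (capacitor voltage as output), ω_n = 1/√(LC) = 1/√(2.21 mH · 410 µF) = 1050 rad/s.
ζ = (R/2)·√(C/L) = (2.27/2)·√(410 µF/2.21 mH) = 0.489.
t_s ≈ 3/(ζω_n) = 0.00584 s.

t_s ≈ 0.00584 s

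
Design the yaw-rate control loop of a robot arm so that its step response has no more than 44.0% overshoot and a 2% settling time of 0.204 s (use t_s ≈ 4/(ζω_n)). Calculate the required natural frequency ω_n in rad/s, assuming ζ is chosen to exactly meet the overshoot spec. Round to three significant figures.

ζ = −ln(OS)/√(π² + (ln OS)²). With OS = 0.440, ln OS = −0.8210 and ζ = 0.8210/3.247 = 0.253.
From t_s ≈ 4/(ζω_n): ω_n = 4/(ζ·t_s) = 4/(0.253·0.204) = 77.6 rad/s.

ω_n ≈ 77.6 rad/s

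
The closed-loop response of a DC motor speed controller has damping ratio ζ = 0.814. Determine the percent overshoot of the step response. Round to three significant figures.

For an underdamped second-order system, %OS = 100·exp(−πζ/√(1−ζ²)).
πζ/√(1−ζ²) = π·0.814/√(1−0.663) = 4.402, so %OS = 100·e^(−4.402) = 1.22%.

%OS ≈ 1.22%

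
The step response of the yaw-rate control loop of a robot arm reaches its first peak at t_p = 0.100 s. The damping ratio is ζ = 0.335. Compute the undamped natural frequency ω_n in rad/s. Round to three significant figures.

ω_n ≈ 33.3 rad/s

Peak time t_p = π/ω_d, so ω_d = π/t_p = π/0.100 = 31.4 rad/s.
ω_n = ω_d/√(1−ζ²) = 31.4/√0.888 = 33.3 rad/s.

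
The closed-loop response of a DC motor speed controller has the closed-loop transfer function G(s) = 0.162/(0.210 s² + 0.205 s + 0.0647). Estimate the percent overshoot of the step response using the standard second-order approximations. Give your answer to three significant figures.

%OS ≈ 0.302%

Dividing through by 0.210: denominator becomes s² + 0.9762 s + 0.3081.
So ω_n = √0.3081 = 0.555 rad/s and ζ = 0.9762/(2·0.555) = 0.879.
%OS = 100·exp(−πζ/√(1−ζ²)) = 0.302%.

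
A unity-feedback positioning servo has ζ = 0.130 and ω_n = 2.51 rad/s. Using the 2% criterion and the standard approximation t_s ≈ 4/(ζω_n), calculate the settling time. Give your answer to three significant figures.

t_s ≈ 4/(ζω_n) = 4/(0.130 × 2.51) = 12.3 s.

t_s ≈ 12.3 s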